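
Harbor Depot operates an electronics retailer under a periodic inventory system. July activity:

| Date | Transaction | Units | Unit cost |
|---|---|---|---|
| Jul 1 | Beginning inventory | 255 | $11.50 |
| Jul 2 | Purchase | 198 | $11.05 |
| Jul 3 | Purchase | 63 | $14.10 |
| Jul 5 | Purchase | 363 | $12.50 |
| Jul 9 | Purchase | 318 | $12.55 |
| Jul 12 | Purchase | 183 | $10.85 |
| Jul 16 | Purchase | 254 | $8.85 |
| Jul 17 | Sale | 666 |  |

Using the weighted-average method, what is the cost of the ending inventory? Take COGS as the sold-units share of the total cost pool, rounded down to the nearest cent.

Jul 17, sell 666: 666/1634 × $18,770.55 → $7,650.66
Ending inventory (cost pool remaining) = $11,119.89
Check: goods available $18,770.55 = COGS $7,650.66 + ending $11,119.89

Ending inventory = $11,119.89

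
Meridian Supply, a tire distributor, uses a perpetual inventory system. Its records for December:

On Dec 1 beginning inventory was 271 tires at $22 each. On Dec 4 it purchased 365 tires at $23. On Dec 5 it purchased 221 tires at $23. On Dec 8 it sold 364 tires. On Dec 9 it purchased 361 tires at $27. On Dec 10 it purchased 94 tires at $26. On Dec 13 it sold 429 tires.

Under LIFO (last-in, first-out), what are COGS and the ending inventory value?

COGS = $19,861; ending inventory = $11,770

Dec 8, 364 sold [LIFO — newest first]: 221 @ $23 + 143 @ $23 = $8,372
Dec 13, 429 sold [LIFO — newest first]: 94 @ $26 + 335 @ $27 = $11,489
Total COGS = $8,372 + $11,489 = $19,861
Ending inventory: 271 @ $22 + 222 @ $23 + 26 @ $27 = $11,770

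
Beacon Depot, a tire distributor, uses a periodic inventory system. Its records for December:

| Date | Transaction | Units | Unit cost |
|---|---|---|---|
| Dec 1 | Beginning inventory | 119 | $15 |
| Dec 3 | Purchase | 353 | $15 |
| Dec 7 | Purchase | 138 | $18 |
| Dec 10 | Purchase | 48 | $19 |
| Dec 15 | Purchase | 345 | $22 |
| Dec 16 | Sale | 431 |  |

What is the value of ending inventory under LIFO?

Ending inventory = $8,880

Dec 16, 431 sold [LIFO — newest first]: 345 @ $22 + 48 @ $19 + 38 @ $18 = $9,186
Ending inventory: 119 @ $15 + 353 @ $15 + 100 @ $18 = $8,880
Check: goods available $18,066 = COGS $9,186 + ending $8,880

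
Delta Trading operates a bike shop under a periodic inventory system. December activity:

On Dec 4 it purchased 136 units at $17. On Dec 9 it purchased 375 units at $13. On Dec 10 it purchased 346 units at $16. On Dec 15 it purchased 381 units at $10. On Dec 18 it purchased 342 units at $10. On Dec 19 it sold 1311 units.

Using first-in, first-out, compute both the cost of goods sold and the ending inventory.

Dec 19, 1311 sold [FIFO — oldest first]: 136 @ $17 + 375 @ $13 + 346 @ $16 + 381 @ $10 + 73 @ $10 = $17,263
Ending inventory: 269 @ $10 = $2,690

COGS = $17,263; ending inventory = $2,690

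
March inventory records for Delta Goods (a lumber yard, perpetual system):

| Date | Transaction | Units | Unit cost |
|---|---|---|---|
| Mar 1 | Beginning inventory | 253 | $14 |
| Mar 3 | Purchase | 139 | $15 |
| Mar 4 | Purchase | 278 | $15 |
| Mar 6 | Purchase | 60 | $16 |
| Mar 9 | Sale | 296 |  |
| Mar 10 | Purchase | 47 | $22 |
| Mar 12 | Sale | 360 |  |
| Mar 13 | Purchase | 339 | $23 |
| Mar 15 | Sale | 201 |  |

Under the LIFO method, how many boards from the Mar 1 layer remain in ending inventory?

121

Mar 9, 296 sold [LIFO — newest first]: 60 @ $16 + 236 @ $15 = $4,500
Mar 12, 360 sold [LIFO — newest first]: 47 @ $22 + 42 @ $15 + 139 @ $15 + 132 @ $14 = $5,597
Mar 15, 201 sold [LIFO — newest first]: 201 @ $23 = $4,623
Total COGS = $4,500 + $5,597 + $4,623 = $14,720
Ending inventory: 121 @ $14 + 138 @ $23 = $4,868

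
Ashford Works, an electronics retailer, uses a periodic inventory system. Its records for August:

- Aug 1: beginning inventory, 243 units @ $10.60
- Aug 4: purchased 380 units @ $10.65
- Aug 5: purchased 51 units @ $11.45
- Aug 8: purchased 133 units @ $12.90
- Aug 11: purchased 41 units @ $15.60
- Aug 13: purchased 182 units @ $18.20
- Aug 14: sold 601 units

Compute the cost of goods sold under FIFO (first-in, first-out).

Aug 14, 601 sold [FIFO — oldest first]: 243 @ $10.60 + 358 @ $10.65 = $6,388.50
Ending inventory: 22 @ $10.65 + 51 @ $11.45 + 133 @ $12.90 + 41 @ $15.60 + 182 @ $18.20 = $6,485.95

COGS = $6,388.50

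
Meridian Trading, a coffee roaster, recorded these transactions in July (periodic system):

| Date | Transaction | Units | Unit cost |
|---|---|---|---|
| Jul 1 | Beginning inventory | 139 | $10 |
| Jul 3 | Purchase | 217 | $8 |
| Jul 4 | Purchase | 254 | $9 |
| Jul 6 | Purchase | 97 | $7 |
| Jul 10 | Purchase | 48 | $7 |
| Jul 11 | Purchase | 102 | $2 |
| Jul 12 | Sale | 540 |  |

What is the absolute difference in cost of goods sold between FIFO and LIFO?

$965

FIFO COGS: 139 @ $10 + 217 @ $8 + 184 @ $9 = $4,782
LIFO COGS: 102 @ $2 + 48 @ $7 + 97 @ $7 + 254 @ $9 + 39 @ $8 = $3,817
Difference = |$4,782 − $3,817| = $965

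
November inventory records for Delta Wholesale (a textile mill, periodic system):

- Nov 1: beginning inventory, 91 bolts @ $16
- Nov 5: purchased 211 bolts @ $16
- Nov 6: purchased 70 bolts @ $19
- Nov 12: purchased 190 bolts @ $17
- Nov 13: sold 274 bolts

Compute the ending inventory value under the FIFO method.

Ending inventory = $5,008

Nov 13, 274 sold [FIFO — oldest first]: 91 @ $16 + 183 @ $16 = $4,384
Ending inventory: 28 @ $16 + 70 @ $19 + 190 @ $17 = $5,008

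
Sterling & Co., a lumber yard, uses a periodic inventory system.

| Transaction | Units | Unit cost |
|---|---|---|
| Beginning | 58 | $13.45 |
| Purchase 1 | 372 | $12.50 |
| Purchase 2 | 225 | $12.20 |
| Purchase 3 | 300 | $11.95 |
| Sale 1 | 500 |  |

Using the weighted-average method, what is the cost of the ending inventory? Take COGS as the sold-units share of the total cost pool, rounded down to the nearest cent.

Sale 1, sell 500: 500/955 × $11,760.10 → $6,157.12
Ending inventory (cost pool remaining) = $5,602.98
Check: goods available $11,760.10 = COGS $6,157.12 + ending $5,602.98

Ending inventory = $5,602.98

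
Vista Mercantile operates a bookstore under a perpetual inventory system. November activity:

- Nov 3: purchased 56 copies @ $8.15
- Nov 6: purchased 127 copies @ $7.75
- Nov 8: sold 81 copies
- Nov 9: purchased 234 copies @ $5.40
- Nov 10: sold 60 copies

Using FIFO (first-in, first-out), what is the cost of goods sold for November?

Nov 8, 81 sold [FIFO — oldest first]: 56 @ $8.15 + 25 @ $7.75 = $650.15
Nov 10, 60 sold [FIFO — oldest first]: 60 @ $7.75 = $465.00
Total COGS = $650.15 + $465.00 = $1,115.15
Ending inventory: 42 @ $7.75 + 234 @ $5.40 = $1,589.10
Check: goods available $2,704.25 = COGS $1,115.15 + ending $1,589.10

COGS = $1,115.15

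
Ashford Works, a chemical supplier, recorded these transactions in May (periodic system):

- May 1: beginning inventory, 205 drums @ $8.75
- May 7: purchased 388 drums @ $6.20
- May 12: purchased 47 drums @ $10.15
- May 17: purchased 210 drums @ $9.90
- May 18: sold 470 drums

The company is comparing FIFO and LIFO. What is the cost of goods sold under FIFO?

COGS = $3,436.75

FIFO COGS: 205 @ $8.75 + 265 @ $6.20 = $3,436.75
LIFO COGS: 210 @ $9.90 + 47 @ $10.15 + 213 @ $6.20 = $3,876.65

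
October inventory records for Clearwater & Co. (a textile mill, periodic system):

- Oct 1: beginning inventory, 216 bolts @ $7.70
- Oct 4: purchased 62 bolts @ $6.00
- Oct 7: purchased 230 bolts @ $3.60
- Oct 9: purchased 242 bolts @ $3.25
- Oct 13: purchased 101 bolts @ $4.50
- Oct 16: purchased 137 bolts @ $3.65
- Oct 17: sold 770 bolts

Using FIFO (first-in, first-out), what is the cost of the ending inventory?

Ending inventory = $864.55

Oct 17, 770 sold [FIFO — oldest first]: 216 @ $7.70 + 62 @ $6.00 + 230 @ $3.60 + 242 @ $3.25 + 20 @ $4.50 = $3,739.70
Ending inventory: 81 @ $4.50 + 137 @ $3.65 = $864.55
Check: goods available $4,604.25 = COGS $3,739.70 + ending $864.55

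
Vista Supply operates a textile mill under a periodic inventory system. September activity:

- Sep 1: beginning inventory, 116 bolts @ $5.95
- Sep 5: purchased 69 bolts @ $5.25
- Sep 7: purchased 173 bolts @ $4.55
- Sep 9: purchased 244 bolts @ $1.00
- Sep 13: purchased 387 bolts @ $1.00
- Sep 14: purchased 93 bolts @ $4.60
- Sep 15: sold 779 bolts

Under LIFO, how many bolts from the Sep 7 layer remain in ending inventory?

118

Sep 15, 779 sold [LIFO — newest first]: 93 @ $4.60 + 387 @ $1.00 + 244 @ $1.00 + 55 @ $4.55 = $1,309.05
Ending inventory: 116 @ $5.95 + 69 @ $5.25 + 118 @ $4.55 = $1,589.35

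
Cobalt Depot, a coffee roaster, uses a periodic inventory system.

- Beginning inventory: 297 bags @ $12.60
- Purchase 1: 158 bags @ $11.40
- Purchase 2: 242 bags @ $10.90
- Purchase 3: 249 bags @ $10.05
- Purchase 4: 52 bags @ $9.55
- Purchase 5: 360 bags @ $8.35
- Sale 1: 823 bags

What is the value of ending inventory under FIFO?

Sale 1 (823) [FIFO — oldest first]: 297 @ $12.60 + 158 @ $11.40 + 242 @ $10.90 + 126 @ $10.05 = $9,447.50
Ending inventory: 123 @ $10.05 + 52 @ $9.55 + 360 @ $8.35 = $4,738.75
Check: goods available $14,186.25 = COGS $9,447.50 + ending $4,738.75

Ending inventory = $4,738.75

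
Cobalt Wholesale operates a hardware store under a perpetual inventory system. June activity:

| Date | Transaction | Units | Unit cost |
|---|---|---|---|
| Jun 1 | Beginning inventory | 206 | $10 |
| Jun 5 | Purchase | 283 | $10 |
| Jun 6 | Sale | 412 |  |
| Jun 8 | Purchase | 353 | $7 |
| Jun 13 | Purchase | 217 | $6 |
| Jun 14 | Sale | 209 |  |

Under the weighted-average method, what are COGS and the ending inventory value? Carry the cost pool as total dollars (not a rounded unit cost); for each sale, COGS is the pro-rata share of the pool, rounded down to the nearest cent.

After Jun 1: 206 on hand, pool $2,060.00 (≈ $10.0000 each)
After Jun 5: 489 on hand, pool $4,890.00 (≈ $10.0000 each)
Jun 6, sell 412: 412/489 × $4,890.00 → $4,120.00
After Jun 8: 430 on hand, pool $3,241.00 (≈ $7.5372 each)
After Jun 13: 647 on hand, pool $4,543.00 (≈ $7.0216 each)
Jun 14, sell 209: 209/647 × $4,543.00 → $1,467.52
Total COGS = $4,120.00 + $1,467.52 = $5,587.52
Ending inventory (cost pool remaining) = $3,075.48

COGS = $5,587.52; ending inventory = $3,075.48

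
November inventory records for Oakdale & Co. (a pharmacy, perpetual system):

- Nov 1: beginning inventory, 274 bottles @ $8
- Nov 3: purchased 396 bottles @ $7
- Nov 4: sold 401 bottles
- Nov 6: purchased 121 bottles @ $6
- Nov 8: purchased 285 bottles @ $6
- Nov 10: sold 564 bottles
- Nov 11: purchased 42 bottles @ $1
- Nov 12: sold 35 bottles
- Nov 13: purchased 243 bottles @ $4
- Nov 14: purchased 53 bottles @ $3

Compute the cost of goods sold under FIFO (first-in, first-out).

Nov 4, 401 sold [FIFO — oldest first]: 274 @ $8 + 127 @ $7 = $3,081
Nov 10, 564 sold [FIFO — oldest first]: 269 @ $7 + 121 @ $6 + 174 @ $6 = $3,653
Nov 12, 35 sold [FIFO — oldest first]: 35 @ $6 = $210
Total COGS = $3,081 + $3,653 + $210 = $6,944
Ending inventory: 76 @ $6 + 42 @ $1 + 243 @ $4 + 53 @ $3 = $1,629
Check: goods available $8,573 = COGS $6,944 + ending $1,629

COGS = $6,944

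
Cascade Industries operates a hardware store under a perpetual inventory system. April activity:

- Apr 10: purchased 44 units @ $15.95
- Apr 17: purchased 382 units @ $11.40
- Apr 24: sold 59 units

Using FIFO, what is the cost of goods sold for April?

COGS = $872.80

Apr 24, 59 sold [FIFO — oldest first]: 44 @ $15.95 + 15 @ $11.40 = $872.80
Ending inventory: 367 @ $11.40 = $4,183.80
Check: goods available $5,056.60 = COGS $872.80 + ending $4,183.80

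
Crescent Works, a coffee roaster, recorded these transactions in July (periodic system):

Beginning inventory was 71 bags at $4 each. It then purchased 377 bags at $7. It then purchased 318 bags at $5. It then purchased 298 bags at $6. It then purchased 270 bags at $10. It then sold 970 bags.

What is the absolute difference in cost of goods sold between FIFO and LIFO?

FIFO COGS: 71 @ $4 + 377 @ $7 + 318 @ $5 + 204 @ $6 = $5,737
LIFO COGS: 270 @ $10 + 298 @ $6 + 318 @ $5 + 84 @ $7 = $6,666
Difference = |$5,737 − $6,666| = $929

$929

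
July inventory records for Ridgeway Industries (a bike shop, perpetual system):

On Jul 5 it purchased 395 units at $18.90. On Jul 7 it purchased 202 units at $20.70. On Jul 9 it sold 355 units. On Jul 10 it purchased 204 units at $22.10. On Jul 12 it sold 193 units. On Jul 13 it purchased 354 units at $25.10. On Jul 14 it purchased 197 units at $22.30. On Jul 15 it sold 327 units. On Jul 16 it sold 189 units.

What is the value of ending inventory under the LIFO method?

Jul 9, 355 sold [LIFO — newest first]: 202 @ $20.70 + 153 @ $18.90 = $7,073.10
Jul 12, 193 sold [LIFO — newest first]: 193 @ $22.10 = $4,265.30
Jul 15, 327 sold [LIFO — newest first]: 197 @ $22.30 + 130 @ $25.10 = $7,656.10
Jul 16, 189 sold [LIFO — newest first]: 189 @ $25.10 = $4,743.90
Total COGS = $7,073.10 + $4,265.30 + $7,656.10 + $4,743.90 = $23,738.40
Ending inventory: 242 @ $18.90 + 11 @ $22.10 + 35 @ $25.10 = $5,695.40

Ending inventory = $5,695.40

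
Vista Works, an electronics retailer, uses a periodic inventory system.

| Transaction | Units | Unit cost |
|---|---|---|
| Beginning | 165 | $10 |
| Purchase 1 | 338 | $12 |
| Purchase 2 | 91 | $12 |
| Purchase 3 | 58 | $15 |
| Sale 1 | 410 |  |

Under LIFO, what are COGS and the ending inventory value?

COGS = $5,094; ending inventory = $2,574

Sale 1 (410) [LIFO — newest first]: 58 @ $15 + 91 @ $12 + 261 @ $12 = $5,094
Ending inventory: 165 @ $10 + 77 @ $12 = $2,574
Check: goods available $7,668 = COGS $5,094 + ending $2,574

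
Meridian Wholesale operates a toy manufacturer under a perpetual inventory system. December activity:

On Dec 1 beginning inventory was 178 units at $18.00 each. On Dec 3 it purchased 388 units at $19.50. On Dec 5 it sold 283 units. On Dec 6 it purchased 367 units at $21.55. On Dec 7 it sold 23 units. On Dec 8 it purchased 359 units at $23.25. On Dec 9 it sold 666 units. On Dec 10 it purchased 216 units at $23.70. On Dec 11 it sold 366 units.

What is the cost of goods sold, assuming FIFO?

Dec 5, 283 sold [FIFO — oldest first]: 178 @ $18.00 + 105 @ $19.50 = $5,251.50
Dec 7, 23 sold [FIFO — oldest first]: 23 @ $19.50 = $448.50
Dec 9, 666 sold [FIFO — oldest first]: 260 @ $19.50 + 367 @ $21.55 + 39 @ $23.25 = $13,885.60
Dec 11, 366 sold [FIFO — oldest first]: 320 @ $23.25 + 46 @ $23.70 = $8,530.20
Total COGS = $5,251.50 + $448.50 + $13,885.60 + $8,530.20 = $28,115.80
Ending inventory: 170 @ $23.70 = $4,029.00

COGS = $28,115.80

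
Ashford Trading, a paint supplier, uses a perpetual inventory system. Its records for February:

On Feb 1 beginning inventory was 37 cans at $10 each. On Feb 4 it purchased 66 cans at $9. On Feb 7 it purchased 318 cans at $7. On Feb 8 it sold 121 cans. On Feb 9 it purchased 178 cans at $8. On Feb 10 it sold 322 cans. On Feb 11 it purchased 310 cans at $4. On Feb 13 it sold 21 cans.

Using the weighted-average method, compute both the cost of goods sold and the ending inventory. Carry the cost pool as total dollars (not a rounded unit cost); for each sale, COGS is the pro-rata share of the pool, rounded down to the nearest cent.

COGS = $3,517.64; ending inventory = $2,336.36

After Feb 1: 37 on hand, pool $370.00 (≈ $10.0000 each)
After Feb 4: 103 on hand, pool $964.00 (≈ $9.3592 each)
After Feb 7: 421 on hand, pool $3,190.00 (≈ $7.5772 each)
Feb 8, sell 121: 121/421 × $3,190.00 → $916.84
After Feb 9: 478 on hand, pool $3,697.16 (≈ $7.7346 each)
Feb 10, sell 322: 322/478 × $3,697.16 → $2,490.55
After Feb 11: 466 on hand, pool $2,446.61 (≈ $5.2502 each)
Feb 13, sell 21: 21/466 × $2,446.61 → $110.25
Total COGS = $916.84 + $2,490.55 + $110.25 = $3,517.64
Ending inventory (cost pool remaining) = $2,336.36
Check: goods available $5,854.00 = COGS $3,517.64 + ending $2,336.36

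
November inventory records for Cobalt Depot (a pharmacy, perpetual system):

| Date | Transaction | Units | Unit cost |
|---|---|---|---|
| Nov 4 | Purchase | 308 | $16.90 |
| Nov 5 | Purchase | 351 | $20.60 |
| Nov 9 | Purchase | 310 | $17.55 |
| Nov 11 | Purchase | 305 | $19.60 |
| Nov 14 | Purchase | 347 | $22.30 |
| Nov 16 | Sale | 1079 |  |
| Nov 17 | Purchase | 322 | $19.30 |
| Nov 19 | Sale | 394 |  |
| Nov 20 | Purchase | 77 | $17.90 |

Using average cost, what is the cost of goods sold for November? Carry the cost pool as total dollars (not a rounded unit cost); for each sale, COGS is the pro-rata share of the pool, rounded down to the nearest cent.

After Nov 4: 308 on hand, pool $5,205.20 (≈ $16.9000 each)
After Nov 5: 659 on hand, pool $12,435.80 (≈ $18.8707 each)
After Nov 9: 969 on hand, pool $17,876.30 (≈ $18.4482 each)
After Nov 11: 1274 on hand, pool $23,854.30 (≈ $18.7239 each)
After Nov 14: 1621 on hand, pool $31,592.40 (≈ $19.4895 each)
Nov 16, sell 1079: 1079/1621 × $31,592.40 → $21,029.11
After Nov 17: 864 on hand, pool $16,777.89 (≈ $19.4189 each)
Nov 19, sell 394: 394/864 × $16,777.89 → $7,651.02
After Nov 20: 547 on hand, pool $10,505.17 (≈ $19.2051 each)
Total COGS = $21,029.11 + $7,651.02 = $28,680.13
Ending inventory (cost pool remaining) = $10,505.17
Check: goods available $39,185.30 = COGS $28,680.13 + ending $10,505.17

COGS = $28,680.13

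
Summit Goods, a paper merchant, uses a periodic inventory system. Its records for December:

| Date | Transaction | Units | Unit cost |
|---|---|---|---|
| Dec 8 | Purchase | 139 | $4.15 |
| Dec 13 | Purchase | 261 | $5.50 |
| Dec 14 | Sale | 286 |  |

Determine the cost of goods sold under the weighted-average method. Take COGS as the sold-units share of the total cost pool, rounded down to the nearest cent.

Dec 14, sell 286: 286/400 × $2,012.35 → $1,438.83
Ending inventory (cost pool remaining) = $573.52

COGS = $1,438.83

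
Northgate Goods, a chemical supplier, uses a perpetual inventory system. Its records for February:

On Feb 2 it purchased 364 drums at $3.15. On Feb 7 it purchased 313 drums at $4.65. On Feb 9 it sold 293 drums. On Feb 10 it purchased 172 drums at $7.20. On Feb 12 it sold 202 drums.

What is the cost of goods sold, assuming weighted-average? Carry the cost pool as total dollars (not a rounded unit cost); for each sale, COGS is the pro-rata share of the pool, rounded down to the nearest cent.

COGS = $2,112.27

After Feb 2: 364 on hand, pool $1,146.60 (≈ $3.1500 each)
After Feb 7: 677 on hand, pool $2,602.05 (≈ $3.8435 each)
Feb 9, sell 293: 293/677 × $2,602.05 → $1,126.14
After Feb 10: 556 on hand, pool $2,714.31 (≈ $4.8819 each)
Feb 12, sell 202: 202/556 × $2,714.31 → $986.13
Total COGS = $1,126.14 + $986.13 = $2,112.27
Ending inventory (cost pool remaining) = $1,728.18
Check: goods available $3,840.45 = COGS $2,112.27 + ending $1,728.18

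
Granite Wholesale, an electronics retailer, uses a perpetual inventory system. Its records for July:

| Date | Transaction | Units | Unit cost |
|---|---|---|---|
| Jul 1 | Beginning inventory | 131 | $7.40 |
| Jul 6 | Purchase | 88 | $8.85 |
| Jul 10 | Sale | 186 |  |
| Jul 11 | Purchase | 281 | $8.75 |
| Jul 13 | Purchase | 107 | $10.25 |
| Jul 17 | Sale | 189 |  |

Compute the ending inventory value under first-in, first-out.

Jul 10, 186 sold [FIFO — oldest first]: 131 @ $7.40 + 55 @ $8.85 = $1,456.15
Jul 17, 189 sold [FIFO — oldest first]: 33 @ $8.85 + 156 @ $8.75 = $1,657.05
Total COGS = $1,456.15 + $1,657.05 = $3,113.20
Ending inventory: 125 @ $8.75 + 107 @ $10.25 = $2,190.50

Ending inventory = $2,190.50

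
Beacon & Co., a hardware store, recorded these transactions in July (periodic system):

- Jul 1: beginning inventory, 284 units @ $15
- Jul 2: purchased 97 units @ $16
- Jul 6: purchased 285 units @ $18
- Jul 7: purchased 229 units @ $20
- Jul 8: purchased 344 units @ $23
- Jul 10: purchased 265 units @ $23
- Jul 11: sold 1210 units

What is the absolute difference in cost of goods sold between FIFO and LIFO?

$2,342

FIFO COGS: 284 @ $15 + 97 @ $16 + 285 @ $18 + 229 @ $20 + 315 @ $23 = $22,767
LIFO COGS: 265 @ $23 + 344 @ $23 + 229 @ $20 + 285 @ $18 + 87 @ $16 = $25,109
Difference = |$22,767 − $25,109| = $2,342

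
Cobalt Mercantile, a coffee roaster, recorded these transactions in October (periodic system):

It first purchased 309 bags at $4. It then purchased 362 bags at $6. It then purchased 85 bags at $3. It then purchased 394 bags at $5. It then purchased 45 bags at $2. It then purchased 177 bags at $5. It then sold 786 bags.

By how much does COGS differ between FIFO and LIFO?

$103

FIFO COGS: 309 @ $4 + 362 @ $6 + 85 @ $3 + 30 @ $5 = $3,813
LIFO COGS: 177 @ $5 + 45 @ $2 + 394 @ $5 + 85 @ $3 + 85 @ $6 = $3,710
Difference = |$3,813 − $3,710| = $103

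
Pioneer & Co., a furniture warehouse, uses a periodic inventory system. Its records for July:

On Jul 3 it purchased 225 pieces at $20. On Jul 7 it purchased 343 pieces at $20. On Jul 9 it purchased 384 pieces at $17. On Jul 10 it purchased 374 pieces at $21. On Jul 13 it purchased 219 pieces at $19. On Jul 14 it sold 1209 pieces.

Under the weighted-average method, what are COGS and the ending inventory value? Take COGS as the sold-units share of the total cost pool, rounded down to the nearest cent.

COGS = $23,399.82; ending inventory = $6,503.18

Jul 14, sell 1209: 1209/1545 × $29,903.00 → $23,399.82
Ending inventory (cost pool remaining) = $6,503.18
Check: goods available $29,903.00 = COGS $23,399.82 + ending $6,503.18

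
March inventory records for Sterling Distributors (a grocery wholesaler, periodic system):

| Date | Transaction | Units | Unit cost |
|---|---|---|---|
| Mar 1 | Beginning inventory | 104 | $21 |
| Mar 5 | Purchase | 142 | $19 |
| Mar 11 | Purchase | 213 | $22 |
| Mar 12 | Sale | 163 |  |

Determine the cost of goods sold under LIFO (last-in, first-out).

COGS = $3,586

Mar 12, 163 sold [LIFO — newest first]: 163 @ $22 = $3,586
Ending inventory: 104 @ $21 + 142 @ $19 + 50 @ $22 = $5,982
Check: goods available $9,568 = COGS $3,586 + ending $5,982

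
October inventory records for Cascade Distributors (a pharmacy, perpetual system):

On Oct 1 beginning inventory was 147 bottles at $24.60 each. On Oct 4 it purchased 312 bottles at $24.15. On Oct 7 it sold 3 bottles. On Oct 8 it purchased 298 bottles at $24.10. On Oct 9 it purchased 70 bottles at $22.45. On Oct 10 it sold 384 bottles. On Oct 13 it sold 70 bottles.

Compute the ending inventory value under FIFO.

Ending inventory = $8,801.60

Oct 7, 3 sold [FIFO — oldest first]: 3 @ $24.60 = $73.80
Oct 10, 384 sold [FIFO — oldest first]: 144 @ $24.60 + 240 @ $24.15 = $9,338.40
Oct 13, 70 sold [FIFO — oldest first]: 70 @ $24.15 = $1,690.50
Total COGS = $73.80 + $9,338.40 + $1,690.50 = $11,102.70
Ending inventory: 2 @ $24.15 + 298 @ $24.10 + 70 @ $22.45 = $8,801.60
Check: goods available $19,904.30 = COGS $11,102.70 + ending $8,801.60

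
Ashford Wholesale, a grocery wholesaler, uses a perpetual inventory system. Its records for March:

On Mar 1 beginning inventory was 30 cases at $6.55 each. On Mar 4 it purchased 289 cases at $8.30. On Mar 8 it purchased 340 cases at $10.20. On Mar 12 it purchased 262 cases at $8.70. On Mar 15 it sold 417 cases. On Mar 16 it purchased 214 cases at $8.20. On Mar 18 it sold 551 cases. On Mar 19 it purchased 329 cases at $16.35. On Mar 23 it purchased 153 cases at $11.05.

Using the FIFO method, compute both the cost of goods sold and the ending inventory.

COGS = $8,728.00; ending inventory = $8,439.20

Mar 15, 417 sold [FIFO — oldest first]: 30 @ $6.55 + 289 @ $8.30 + 98 @ $10.20 = $3,594.80
Mar 18, 551 sold [FIFO — oldest first]: 242 @ $10.20 + 262 @ $8.70 + 47 @ $8.20 = $5,133.20
Total COGS = $3,594.80 + $5,133.20 = $8,728.00
Ending inventory: 167 @ $8.20 + 329 @ $16.35 + 153 @ $11.05 = $8,439.20
Check: goods available $17,167.20 = COGS $8,728.00 + ending $8,439.20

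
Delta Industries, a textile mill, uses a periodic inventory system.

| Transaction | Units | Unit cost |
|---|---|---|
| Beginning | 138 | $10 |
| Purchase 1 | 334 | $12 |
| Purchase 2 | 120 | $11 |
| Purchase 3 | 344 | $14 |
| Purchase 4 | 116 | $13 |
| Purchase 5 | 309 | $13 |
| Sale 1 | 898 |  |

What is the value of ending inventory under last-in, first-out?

Sale 1 (898) [LIFO — newest first]: 309 @ $13 + 116 @ $13 + 344 @ $14 + 120 @ $11 + 9 @ $12 = $11,769
Ending inventory: 138 @ $10 + 325 @ $12 = $5,280

Ending inventory = $5,280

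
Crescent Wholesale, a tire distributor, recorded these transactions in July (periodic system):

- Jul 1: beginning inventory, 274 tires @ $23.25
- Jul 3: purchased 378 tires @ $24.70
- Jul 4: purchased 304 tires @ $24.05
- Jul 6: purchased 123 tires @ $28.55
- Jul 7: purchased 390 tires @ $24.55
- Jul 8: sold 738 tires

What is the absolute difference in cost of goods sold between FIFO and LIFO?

$722.00

FIFO COGS: 274 @ $23.25 + 378 @ $24.70 + 86 @ $24.05 = $17,775.40
LIFO COGS: 390 @ $24.55 + 123 @ $28.55 + 225 @ $24.05 = $18,497.40
Difference = |$17,775.40 − $18,497.40| = $722.00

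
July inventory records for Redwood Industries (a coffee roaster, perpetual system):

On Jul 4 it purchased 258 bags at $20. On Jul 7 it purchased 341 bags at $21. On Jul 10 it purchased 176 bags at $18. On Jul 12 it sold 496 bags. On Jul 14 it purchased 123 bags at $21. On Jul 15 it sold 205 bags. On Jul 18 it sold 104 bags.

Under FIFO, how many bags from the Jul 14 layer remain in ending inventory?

Jul 12, 496 sold [FIFO — oldest first]: 258 @ $20 + 238 @ $21 = $10,158
Jul 15, 205 sold [FIFO — oldest first]: 103 @ $21 + 102 @ $18 = $3,999
Jul 18, 104 sold [FIFO — oldest first]: 74 @ $18 + 30 @ $21 = $1,962
Total COGS = $10,158 + $3,999 + $1,962 = $16,119
Ending inventory: 93 @ $21 = $1,953

93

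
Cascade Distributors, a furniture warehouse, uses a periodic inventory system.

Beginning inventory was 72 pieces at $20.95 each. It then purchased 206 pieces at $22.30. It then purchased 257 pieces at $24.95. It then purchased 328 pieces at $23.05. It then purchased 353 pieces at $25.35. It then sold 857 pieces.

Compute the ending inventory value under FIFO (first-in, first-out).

Sale 1 (857) [FIFO — oldest first]: 72 @ $20.95 + 206 @ $22.30 + 257 @ $24.95 + 322 @ $23.05 = $19,936.45
Ending inventory: 6 @ $23.05 + 353 @ $25.35 = $9,086.85

Ending inventory = $9,086.85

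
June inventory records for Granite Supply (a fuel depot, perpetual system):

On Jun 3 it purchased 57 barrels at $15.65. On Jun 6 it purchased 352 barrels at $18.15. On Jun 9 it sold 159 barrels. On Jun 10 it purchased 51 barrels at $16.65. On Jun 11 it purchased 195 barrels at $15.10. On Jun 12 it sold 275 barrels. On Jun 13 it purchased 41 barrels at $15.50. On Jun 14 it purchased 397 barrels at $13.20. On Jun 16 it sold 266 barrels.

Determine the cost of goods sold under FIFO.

COGS = $11,762.80

Jun 9, 159 sold [FIFO — oldest first]: 57 @ $15.65 + 102 @ $18.15 = $2,743.35
Jun 12, 275 sold [FIFO — oldest first]: 250 @ $18.15 + 25 @ $16.65 = $4,953.75
Jun 16, 266 sold [FIFO — oldest first]: 26 @ $16.65 + 195 @ $15.10 + 41 @ $15.50 + 4 @ $13.20 = $4,065.70
Total COGS = $2,743.35 + $4,953.75 + $4,065.70 = $11,762.80
Ending inventory: 393 @ $13.20 = $5,187.60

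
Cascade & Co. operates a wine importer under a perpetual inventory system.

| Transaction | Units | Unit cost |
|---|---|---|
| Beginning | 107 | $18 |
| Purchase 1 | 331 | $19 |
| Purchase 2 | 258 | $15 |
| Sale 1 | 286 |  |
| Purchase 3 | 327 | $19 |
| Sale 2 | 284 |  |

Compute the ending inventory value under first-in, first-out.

Sale 1 (286) [FIFO — oldest first]: 107 @ $18 + 179 @ $19 = $5,327
Sale 2 (284) [FIFO — oldest first]: 152 @ $19 + 132 @ $15 = $4,868
Total COGS = $5,327 + $4,868 = $10,195
Ending inventory: 126 @ $15 + 327 @ $19 = $8,103
Check: goods available $18,298 = COGS $10,195 + ending $8,103

Ending inventory = $8,103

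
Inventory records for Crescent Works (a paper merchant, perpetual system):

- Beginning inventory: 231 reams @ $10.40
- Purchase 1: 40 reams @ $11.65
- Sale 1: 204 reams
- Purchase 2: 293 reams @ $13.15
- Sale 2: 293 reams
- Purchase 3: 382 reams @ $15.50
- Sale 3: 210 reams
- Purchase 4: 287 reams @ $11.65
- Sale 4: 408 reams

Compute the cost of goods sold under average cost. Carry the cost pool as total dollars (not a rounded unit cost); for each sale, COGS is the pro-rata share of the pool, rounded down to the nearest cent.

After Beginning: 231 on hand, pool $2,402.40 (≈ $10.4000 each)
After Purchase 1: 271 on hand, pool $2,868.40 (≈ $10.5845 each)
Sale 1, sell 204: 204/271 × $2,868.40 → $2,159.23
After Purchase 2: 360 on hand, pool $4,562.12 (≈ $12.6726 each)
Sale 2, sell 293: 293/360 × $4,562.12 → $3,713.05
After Purchase 3: 449 on hand, pool $6,770.07 (≈ $15.0781 each)
Sale 3, sell 210: 210/449 × $6,770.07 → $3,166.40
After Purchase 4: 526 on hand, pool $6,947.22 (≈ $13.2076 each)
Sale 4, sell 408: 408/526 × $6,947.22 → $5,388.71
Total COGS = $2,159.23 + $3,713.05 + $3,166.40 + $5,388.71 = $14,427.39
Ending inventory (cost pool remaining) = $1,558.51

COGS = $14,427.39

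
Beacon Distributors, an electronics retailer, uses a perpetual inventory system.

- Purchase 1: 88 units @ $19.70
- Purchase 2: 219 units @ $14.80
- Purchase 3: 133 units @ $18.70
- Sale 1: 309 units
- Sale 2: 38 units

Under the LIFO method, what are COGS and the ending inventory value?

Sale 1 (309) [LIFO — newest first]: 133 @ $18.70 + 176 @ $14.80 = $5,091.90
Sale 2 (38) [LIFO — newest first]: 38 @ $14.80 = $562.40
Total COGS = $5,091.90 + $562.40 = $5,654.30
Ending inventory: 88 @ $19.70 + 5 @ $14.80 = $1,807.60

COGS = $5,654.30; ending inventory = $1,807.60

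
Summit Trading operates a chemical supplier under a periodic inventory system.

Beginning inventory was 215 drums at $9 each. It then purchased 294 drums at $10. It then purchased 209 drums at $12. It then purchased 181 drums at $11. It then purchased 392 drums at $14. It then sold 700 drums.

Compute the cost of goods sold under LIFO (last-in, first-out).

Sale 1 (700) [LIFO — newest first]: 392 @ $14 + 181 @ $11 + 127 @ $12 = $9,003
Ending inventory: 215 @ $9 + 294 @ $10 + 82 @ $12 = $5,859

COGS = $9,003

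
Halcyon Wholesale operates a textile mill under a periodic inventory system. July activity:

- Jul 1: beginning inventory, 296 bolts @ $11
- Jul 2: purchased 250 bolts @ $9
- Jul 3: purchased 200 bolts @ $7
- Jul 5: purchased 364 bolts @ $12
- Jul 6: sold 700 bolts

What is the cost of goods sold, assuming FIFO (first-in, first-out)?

Jul 6, 700 sold [FIFO — oldest first]: 296 @ $11 + 250 @ $9 + 154 @ $7 = $6,584
Ending inventory: 46 @ $7 + 364 @ $12 = $4,690

COGS = $6,584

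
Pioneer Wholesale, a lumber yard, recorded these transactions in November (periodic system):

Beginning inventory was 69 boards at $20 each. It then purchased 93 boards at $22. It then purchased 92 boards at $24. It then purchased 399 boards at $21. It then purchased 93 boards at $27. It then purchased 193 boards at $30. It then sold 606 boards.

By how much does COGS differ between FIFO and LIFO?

$1,995

FIFO COGS: 69 @ $20 + 93 @ $22 + 92 @ $24 + 352 @ $21 = $13,026
LIFO COGS: 193 @ $30 + 93 @ $27 + 320 @ $21 = $15,021
Difference = |$13,026 − $15,021| = $1,995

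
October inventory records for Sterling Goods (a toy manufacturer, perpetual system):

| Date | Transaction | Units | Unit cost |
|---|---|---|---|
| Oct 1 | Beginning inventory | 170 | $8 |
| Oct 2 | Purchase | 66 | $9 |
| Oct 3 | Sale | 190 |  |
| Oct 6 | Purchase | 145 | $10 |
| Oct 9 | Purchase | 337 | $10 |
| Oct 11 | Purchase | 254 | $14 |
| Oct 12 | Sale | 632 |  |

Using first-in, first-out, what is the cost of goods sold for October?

Oct 3, 190 sold [FIFO — oldest first]: 170 @ $8 + 20 @ $9 = $1,540
Oct 12, 632 sold [FIFO — oldest first]: 46 @ $9 + 145 @ $10 + 337 @ $10 + 104 @ $14 = $6,690
Total COGS = $1,540 + $6,690 = $8,230
Ending inventory: 150 @ $14 = $2,100
Check: goods available $10,330 = COGS $8,230 + ending $2,100

COGS = $8,230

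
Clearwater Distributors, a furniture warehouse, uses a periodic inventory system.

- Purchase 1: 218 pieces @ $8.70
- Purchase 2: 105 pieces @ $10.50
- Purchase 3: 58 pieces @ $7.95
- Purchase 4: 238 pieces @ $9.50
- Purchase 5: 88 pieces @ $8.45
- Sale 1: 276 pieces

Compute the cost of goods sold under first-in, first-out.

Sale 1 (276) [FIFO — oldest first]: 218 @ $8.70 + 58 @ $10.50 = $2,505.60
Ending inventory: 47 @ $10.50 + 58 @ $7.95 + 238 @ $9.50 + 88 @ $8.45 = $3,959.20

COGS = $2,505.60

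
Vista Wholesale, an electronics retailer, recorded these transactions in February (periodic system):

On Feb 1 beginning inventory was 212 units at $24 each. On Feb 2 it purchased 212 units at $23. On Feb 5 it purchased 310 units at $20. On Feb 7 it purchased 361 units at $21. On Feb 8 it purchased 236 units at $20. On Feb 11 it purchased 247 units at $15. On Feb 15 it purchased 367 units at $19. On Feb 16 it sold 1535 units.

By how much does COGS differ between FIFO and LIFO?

FIFO COGS: 212 @ $24 + 212 @ $23 + 310 @ $20 + 361 @ $21 + 236 @ $20 + 204 @ $15 = $31,525
LIFO COGS: 367 @ $19 + 247 @ $15 + 236 @ $20 + 361 @ $21 + 310 @ $20 + 14 @ $23 = $29,501
Difference = |$31,525 − $29,501| = $2,024

$2,024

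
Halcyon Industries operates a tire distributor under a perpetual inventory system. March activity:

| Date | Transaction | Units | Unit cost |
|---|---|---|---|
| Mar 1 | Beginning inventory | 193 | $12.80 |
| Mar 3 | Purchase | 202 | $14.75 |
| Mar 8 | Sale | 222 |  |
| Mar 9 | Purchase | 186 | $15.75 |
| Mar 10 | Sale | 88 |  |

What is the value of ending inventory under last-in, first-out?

Mar 8, 222 sold [LIFO — newest first]: 202 @ $14.75 + 20 @ $12.80 = $3,235.50
Mar 10, 88 sold [LIFO — newest first]: 88 @ $15.75 = $1,386.00
Total COGS = $3,235.50 + $1,386.00 = $4,621.50
Ending inventory: 173 @ $12.80 + 98 @ $15.75 = $3,757.90

Ending inventory = $3,757.90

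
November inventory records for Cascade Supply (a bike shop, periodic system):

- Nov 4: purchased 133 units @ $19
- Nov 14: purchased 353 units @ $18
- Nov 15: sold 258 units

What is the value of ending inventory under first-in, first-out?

Nov 15, 258 sold [FIFO — oldest first]: 133 @ $19 + 125 @ $18 = $4,777
Ending inventory: 228 @ $18 = $4,104

Ending inventory = $4,104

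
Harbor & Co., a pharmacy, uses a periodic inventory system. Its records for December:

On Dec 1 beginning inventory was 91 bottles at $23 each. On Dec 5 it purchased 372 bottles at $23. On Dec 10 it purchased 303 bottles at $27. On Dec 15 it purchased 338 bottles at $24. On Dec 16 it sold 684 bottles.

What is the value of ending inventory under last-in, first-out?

Ending inventory = $9,660

Dec 16, 684 sold [LIFO — newest first]: 338 @ $24 + 303 @ $27 + 43 @ $23 = $17,282
Ending inventory: 91 @ $23 + 329 @ $23 = $9,660
Check: goods available $26,942 = COGS $17,282 + ending $9,660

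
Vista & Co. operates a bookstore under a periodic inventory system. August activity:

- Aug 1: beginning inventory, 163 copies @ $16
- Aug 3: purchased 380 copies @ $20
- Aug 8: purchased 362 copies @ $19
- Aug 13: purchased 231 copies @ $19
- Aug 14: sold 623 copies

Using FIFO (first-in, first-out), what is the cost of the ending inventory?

Aug 14, 623 sold [FIFO — oldest first]: 163 @ $16 + 380 @ $20 + 80 @ $19 = $11,728
Ending inventory: 282 @ $19 + 231 @ $19 = $9,747
Check: goods available $21,475 = COGS $11,728 + ending $9,747

Ending inventory = $9,747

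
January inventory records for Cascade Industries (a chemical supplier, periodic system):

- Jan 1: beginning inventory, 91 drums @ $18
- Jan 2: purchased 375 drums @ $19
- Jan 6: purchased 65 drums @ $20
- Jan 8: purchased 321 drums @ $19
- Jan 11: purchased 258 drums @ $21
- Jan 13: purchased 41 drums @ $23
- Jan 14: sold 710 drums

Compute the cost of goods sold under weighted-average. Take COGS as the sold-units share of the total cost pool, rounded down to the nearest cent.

Jan 14, sell 710: 710/1151 × $22,523.00 → $13,893.42
Ending inventory (cost pool remaining) = $8,629.58
Check: goods available $22,523.00 = COGS $13,893.42 + ending $8,629.58

COGS = $13,893.42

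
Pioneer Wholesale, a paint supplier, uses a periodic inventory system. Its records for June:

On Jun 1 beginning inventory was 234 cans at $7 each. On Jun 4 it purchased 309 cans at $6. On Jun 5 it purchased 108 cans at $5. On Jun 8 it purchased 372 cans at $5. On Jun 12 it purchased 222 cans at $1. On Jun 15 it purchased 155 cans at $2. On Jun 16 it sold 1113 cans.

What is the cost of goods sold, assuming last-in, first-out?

Jun 16, 1113 sold [LIFO — newest first]: 155 @ $2 + 222 @ $1 + 372 @ $5 + 108 @ $5 + 256 @ $6 = $4,468
Ending inventory: 234 @ $7 + 53 @ $6 = $1,956

COGS = $4,468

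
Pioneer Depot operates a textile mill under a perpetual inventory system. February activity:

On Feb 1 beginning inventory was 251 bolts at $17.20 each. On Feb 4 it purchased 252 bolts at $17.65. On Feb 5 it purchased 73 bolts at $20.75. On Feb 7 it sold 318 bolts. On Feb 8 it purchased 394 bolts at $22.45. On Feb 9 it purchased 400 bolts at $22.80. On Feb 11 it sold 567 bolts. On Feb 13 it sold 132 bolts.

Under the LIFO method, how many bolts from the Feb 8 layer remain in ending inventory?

95

Feb 7, 318 sold [LIFO — newest first]: 73 @ $20.75 + 245 @ $17.65 = $5,839.00
Feb 11, 567 sold [LIFO — newest first]: 400 @ $22.80 + 167 @ $22.45 = $12,869.15
Feb 13, 132 sold [LIFO — newest first]: 132 @ $22.45 = $2,963.40
Total COGS = $5,839.00 + $12,869.15 + $2,963.40 = $21,671.55
Ending inventory: 251 @ $17.20 + 7 @ $17.65 + 95 @ $22.45 = $6,573.50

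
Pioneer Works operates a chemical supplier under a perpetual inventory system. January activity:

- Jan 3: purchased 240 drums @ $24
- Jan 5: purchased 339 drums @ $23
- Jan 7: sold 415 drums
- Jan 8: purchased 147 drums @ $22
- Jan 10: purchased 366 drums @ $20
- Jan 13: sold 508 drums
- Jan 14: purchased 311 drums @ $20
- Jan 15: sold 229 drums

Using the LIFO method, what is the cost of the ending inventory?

Jan 7, 415 sold [LIFO — newest first]: 339 @ $23 + 76 @ $24 = $9,621
Jan 13, 508 sold [LIFO — newest first]: 366 @ $20 + 142 @ $22 = $10,444
Jan 15, 229 sold [LIFO — newest first]: 229 @ $20 = $4,580
Total COGS = $9,621 + $10,444 + $4,580 = $24,645
Ending inventory: 164 @ $24 + 5 @ $22 + 82 @ $20 = $5,686
Check: goods available $30,331 = COGS $24,645 + ending $5,686

Ending inventory = $5,686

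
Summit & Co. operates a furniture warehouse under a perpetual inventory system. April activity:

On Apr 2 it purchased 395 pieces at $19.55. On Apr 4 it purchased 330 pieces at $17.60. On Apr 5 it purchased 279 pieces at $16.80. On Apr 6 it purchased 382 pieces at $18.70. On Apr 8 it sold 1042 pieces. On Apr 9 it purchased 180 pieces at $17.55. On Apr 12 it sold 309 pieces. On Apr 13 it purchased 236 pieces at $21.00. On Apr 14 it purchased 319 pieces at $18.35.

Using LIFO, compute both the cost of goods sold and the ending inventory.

COGS = $24,316.60; ending inventory = $15,012.90

Apr 8, 1042 sold [LIFO — newest first]: 382 @ $18.70 + 279 @ $16.80 + 330 @ $17.60 + 51 @ $19.55 = $18,635.65
Apr 12, 309 sold [LIFO — newest first]: 180 @ $17.55 + 129 @ $19.55 = $5,680.95
Total COGS = $18,635.65 + $5,680.95 = $24,316.60
Ending inventory: 215 @ $19.55 + 236 @ $21.00 + 319 @ $18.35 = $15,012.90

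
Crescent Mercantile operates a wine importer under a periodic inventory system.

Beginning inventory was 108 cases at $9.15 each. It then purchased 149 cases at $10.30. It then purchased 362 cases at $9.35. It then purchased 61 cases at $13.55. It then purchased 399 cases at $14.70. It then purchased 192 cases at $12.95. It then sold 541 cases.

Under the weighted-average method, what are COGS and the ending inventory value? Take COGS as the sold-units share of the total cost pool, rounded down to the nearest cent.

COGS = $6,421.27; ending inventory = $8,664.58

Sale 1, sell 541: 541/1271 × $15,085.85 → $6,421.27
Ending inventory (cost pool remaining) = $8,664.58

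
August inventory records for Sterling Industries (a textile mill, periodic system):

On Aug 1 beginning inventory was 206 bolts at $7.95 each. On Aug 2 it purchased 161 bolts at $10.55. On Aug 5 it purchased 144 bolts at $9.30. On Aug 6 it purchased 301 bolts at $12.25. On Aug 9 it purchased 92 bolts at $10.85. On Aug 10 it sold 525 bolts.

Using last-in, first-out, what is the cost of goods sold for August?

COGS = $5,913.05

Aug 10, 525 sold [LIFO — newest first]: 92 @ $10.85 + 301 @ $12.25 + 132 @ $9.30 = $5,913.05
Ending inventory: 206 @ $7.95 + 161 @ $10.55 + 12 @ $9.30 = $3,447.85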